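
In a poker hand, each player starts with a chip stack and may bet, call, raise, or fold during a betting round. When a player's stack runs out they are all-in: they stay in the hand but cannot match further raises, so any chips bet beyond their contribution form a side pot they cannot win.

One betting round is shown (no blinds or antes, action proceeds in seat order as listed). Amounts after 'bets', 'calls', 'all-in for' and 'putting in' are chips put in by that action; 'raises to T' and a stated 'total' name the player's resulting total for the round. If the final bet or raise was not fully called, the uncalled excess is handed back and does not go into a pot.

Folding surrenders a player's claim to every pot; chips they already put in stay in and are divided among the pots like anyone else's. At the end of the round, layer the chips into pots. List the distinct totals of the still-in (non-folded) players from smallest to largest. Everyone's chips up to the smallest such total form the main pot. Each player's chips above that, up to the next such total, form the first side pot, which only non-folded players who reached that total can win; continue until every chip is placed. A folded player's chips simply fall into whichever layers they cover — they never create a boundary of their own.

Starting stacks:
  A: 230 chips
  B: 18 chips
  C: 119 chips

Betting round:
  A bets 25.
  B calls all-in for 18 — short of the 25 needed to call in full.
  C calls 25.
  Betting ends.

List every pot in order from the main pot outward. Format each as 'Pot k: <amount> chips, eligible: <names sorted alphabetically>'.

Contributions: A=25, B=18, C=25
Pot levels (distinct totals of non-folded players): 18, 25
Layer 1-18: 18 each from A, B, C = 18*3 = 54 chips; eligible A, B, C
Layer 19-25: 7 each from A, C = 7*2 = 14 chips; eligible A, C

Pot 1: 54 chips, eligible: A, B, C
Pot 2: 14 chips, eligible: A, C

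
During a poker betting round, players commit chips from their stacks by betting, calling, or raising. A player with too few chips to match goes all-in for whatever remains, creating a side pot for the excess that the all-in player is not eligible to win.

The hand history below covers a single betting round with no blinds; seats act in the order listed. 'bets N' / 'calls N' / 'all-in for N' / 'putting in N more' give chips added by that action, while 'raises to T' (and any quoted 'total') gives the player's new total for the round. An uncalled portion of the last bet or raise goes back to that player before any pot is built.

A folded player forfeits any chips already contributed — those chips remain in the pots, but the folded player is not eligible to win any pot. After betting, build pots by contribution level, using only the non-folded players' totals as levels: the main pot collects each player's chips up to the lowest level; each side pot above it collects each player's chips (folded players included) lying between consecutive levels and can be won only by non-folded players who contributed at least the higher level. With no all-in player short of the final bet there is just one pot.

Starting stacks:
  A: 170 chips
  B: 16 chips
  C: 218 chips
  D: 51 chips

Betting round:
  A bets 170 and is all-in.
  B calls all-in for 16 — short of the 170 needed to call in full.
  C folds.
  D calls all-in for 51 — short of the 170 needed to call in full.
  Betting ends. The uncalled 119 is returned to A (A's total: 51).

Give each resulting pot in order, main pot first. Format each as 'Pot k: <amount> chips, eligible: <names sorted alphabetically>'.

Contributions (after 119 returned to A): A=51, B=16, D=51
Folded: C
Pot levels (distinct totals of non-folded players): 16, 51
Layer 1-16: 16 each from A, B, D = 16*3 = 48 chips; eligible A, B, D
Layer 17-51: 35 each from A, D = 35*2 = 70 chips; eligible A, D

Pot 1: 48 chips, eligible: A, B, D
Pot 2: 70 chips, eligible: A, D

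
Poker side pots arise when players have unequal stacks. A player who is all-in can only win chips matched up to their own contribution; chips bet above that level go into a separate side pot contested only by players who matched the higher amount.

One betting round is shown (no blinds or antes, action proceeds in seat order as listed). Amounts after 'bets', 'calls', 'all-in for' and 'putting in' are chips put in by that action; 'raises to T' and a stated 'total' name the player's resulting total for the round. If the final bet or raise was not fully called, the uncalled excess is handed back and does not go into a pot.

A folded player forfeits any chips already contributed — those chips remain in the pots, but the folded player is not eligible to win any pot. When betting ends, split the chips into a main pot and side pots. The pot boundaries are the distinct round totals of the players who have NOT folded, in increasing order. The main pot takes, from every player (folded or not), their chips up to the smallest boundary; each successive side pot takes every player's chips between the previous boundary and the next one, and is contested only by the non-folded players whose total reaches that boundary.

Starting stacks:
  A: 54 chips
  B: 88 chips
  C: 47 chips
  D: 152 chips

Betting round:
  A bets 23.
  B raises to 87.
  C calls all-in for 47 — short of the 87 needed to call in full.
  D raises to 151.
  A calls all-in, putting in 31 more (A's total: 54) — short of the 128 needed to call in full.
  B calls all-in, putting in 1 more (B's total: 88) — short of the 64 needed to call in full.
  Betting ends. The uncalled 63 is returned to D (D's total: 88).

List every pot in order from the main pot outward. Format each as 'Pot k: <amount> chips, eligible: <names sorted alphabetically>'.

Contributions (after 63 returned to D): A=54, B=88, C=47, D=88
Pot levels (distinct totals of non-folded players): 47, 54, 88
Layer 1-47: 47 each from A, B, C, D = 47*4 = 188 chips; eligible A, B, C, D
Layer 48-54: 7 each from A, B, D = 7*3 = 21 chips; eligible A, B, D
Layer 55-88: 34 each from B, D = 34*2 = 68 chips; eligible B, D

Pot 1: 188 chips, eligible: A, B, C, D
Pot 2: 21 chips, eligible: A, B, D
Pot 3: 68 chips, eligible: B, D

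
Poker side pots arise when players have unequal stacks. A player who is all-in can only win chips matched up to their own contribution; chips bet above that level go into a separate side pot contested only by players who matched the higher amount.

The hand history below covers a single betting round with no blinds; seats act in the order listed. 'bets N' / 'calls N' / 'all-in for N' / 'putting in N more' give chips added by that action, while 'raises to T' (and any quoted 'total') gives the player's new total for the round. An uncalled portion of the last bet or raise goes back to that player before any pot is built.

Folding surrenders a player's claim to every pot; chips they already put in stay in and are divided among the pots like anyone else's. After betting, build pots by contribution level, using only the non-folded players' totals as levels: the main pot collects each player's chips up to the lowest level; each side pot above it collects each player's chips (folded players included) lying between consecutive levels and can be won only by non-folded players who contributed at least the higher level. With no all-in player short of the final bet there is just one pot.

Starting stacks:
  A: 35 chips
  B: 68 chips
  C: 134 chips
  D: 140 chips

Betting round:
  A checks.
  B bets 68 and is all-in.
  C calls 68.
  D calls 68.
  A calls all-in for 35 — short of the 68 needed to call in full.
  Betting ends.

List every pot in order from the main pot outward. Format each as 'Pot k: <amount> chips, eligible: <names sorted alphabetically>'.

Pot 1: 140 chips, eligible: A, B, C, D
Pot 2: 99 chips, eligible: B, C, D

Derivation:
Contributions: A=35, B=68, C=68, D=68
Pot levels (distinct totals of non-folded players): 35, 68
Layer 1-35: 35 each from A, B, C, D = 35*4 = 140 chips; eligible A, B, C, D
Layer 36-68: 33 each from B, C, D = 33*3 = 99 chips; eligible B, C, D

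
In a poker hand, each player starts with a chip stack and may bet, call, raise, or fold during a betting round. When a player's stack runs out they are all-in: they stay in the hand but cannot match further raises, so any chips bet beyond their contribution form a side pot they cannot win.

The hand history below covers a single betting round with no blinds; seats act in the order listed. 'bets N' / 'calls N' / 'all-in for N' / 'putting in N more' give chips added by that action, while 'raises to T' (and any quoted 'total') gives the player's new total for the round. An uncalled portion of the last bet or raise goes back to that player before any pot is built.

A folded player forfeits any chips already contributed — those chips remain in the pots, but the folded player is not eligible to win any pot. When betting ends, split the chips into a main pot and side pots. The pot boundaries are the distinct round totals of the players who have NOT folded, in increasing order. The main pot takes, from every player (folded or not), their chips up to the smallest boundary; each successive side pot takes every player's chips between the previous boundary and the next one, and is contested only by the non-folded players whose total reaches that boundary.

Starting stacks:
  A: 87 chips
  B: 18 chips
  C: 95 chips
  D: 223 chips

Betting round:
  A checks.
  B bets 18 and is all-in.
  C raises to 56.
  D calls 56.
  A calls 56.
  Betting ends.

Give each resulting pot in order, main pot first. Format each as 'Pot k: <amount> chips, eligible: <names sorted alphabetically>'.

Contributions: A=56, B=18, C=56, D=56
Pot levels (distinct totals of non-folded players): 18, 56
Layer 1-18: 18 each from A, B, C, D = 18*4 = 72 chips; eligible A, B, C, D
Layer 19-56: 38 each from A, C, D = 38*3 = 114 chips; eligible A, C, D

Pot 1: 72 chips, eligible: A, B, C, D
Pot 2: 114 chips, eligible: A, C, D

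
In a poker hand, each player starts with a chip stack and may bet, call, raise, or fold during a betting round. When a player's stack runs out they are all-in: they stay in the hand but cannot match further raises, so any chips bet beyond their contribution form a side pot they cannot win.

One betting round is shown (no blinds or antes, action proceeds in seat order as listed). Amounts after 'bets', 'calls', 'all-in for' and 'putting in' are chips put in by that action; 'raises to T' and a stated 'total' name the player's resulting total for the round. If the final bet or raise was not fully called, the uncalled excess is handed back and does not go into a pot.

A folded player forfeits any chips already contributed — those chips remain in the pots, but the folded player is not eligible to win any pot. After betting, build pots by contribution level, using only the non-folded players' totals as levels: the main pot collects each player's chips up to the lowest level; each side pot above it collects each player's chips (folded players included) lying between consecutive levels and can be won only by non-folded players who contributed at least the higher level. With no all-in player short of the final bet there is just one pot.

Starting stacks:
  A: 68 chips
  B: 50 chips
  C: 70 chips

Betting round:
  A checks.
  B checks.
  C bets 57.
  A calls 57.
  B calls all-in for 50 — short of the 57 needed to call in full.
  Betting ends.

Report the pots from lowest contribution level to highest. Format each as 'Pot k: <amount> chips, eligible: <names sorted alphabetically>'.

Contributions: A=57, B=50, C=57
Pot levels (distinct totals of non-folded players): 50, 57
Layer 1-50: 50 each from A, B, C = 50*3 = 150 chips; eligible A, B, C
Layer 51-57: 7 each from A, C = 7*2 = 14 chips; eligible A, C

Pot 1: 150 chips, eligible: A, B, C
Pot 2: 14 chips, eligible: A, C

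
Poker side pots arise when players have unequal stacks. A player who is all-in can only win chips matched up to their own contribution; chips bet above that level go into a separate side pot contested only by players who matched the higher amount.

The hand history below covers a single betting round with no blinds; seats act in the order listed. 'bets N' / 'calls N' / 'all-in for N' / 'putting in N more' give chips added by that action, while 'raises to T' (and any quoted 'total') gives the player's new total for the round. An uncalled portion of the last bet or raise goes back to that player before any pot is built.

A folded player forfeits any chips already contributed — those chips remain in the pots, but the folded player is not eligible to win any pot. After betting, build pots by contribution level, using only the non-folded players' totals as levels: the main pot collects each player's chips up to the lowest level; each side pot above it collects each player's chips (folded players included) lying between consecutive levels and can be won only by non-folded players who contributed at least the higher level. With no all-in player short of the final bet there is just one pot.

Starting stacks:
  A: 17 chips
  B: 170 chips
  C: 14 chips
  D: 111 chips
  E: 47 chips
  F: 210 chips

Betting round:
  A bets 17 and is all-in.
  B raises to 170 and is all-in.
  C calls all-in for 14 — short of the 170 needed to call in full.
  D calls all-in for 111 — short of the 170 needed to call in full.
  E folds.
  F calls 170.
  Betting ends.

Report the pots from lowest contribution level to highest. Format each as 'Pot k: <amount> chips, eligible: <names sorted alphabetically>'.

Pot 1: 70 chips, eligible: A, B, C, D, F
Pot 2: 12 chips, eligible: A, B, D, F
Pot 3: 282 chips, eligible: B, D, F
Pot 4: 118 chips, eligible: B, F

Derivation:
Contributions: A=17, B=170, C=14, D=111, F=170
Folded: E
Pot levels (distinct totals of non-folded players): 14, 17, 111, 170
Layer 1-14: 14 each from A, B, C, D, F = 14*5 = 70 chips; eligible A, B, C, D, F
Layer 15-17: 3 each from A, B, D, F = 3*4 = 12 chips; eligible A, B, D, F
Layer 18-111: 94 each from B, D, F = 94*3 = 282 chips; eligible B, D, F
Layer 112-170: 59 each from B, F = 59*2 = 118 chips; eligible B, F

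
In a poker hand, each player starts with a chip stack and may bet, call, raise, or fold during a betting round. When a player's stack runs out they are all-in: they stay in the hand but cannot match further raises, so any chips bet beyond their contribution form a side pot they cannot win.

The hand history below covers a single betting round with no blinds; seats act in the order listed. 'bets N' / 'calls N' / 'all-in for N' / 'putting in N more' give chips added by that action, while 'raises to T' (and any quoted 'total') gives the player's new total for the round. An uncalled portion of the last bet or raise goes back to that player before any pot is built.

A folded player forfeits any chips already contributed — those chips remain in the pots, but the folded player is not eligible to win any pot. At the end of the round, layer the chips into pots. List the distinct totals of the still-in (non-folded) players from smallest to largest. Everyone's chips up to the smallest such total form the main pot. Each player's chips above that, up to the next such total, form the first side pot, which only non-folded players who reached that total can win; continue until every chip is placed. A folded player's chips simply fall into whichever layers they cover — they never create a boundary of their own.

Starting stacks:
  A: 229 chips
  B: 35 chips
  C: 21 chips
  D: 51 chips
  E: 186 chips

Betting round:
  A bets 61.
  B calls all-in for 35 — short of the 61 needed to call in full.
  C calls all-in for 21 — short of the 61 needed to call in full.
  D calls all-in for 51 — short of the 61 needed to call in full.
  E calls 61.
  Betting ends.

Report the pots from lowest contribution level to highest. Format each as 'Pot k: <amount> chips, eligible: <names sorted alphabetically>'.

Pot 1: 105 chips, eligible: A, B, C, D, E
Pot 2: 56 chips, eligible: A, B, D, E
Pot 3: 48 chips, eligible: A, D, E
Pot 4: 20 chips, eligible: A, E

Derivation:
Contributions: A=61, B=35, C=21, D=51, E=61
Pot levels (distinct totals of non-folded players): 21, 35, 51, 61
Layer 1-21: 21 each from A, B, C, D, E = 21*5 = 105 chips; eligible A, B, C, D, E
Layer 22-35: 14 each from A, B, D, E = 14*4 = 56 chips; eligible A, B, D, E
Layer 36-51: 16 each from A, D, E = 16*3 = 48 chips; eligible A, D, E
Layer 52-61: 10 each from A, E = 10*2 = 20 chips; eligible A, E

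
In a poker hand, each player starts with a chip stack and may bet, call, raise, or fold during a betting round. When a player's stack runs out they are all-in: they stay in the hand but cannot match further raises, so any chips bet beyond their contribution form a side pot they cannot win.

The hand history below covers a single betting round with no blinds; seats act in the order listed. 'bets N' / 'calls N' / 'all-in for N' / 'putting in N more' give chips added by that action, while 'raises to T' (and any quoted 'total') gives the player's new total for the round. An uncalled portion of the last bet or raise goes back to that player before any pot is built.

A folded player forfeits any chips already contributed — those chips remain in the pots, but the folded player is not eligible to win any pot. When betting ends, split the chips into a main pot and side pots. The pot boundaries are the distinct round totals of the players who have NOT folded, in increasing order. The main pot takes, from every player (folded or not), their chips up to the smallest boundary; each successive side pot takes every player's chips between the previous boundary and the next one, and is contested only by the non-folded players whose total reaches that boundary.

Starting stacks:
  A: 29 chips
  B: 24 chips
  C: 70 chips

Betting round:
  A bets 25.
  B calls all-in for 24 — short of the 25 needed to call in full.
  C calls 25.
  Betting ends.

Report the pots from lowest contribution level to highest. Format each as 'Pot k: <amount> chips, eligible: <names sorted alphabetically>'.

Contributions: A=25, B=24, C=25
Pot levels (distinct totals of non-folded players): 24, 25
Layer 1-24: 24 each from A, B, C = 24*3 = 72 chips; eligible A, B, C
Layer 25-25: 1 each from A, C = 1*2 = 2 chips; eligible A, C

Pot 1: 72 chips, eligible: A, B, C
Pot 2: 2 chips, eligible: A, C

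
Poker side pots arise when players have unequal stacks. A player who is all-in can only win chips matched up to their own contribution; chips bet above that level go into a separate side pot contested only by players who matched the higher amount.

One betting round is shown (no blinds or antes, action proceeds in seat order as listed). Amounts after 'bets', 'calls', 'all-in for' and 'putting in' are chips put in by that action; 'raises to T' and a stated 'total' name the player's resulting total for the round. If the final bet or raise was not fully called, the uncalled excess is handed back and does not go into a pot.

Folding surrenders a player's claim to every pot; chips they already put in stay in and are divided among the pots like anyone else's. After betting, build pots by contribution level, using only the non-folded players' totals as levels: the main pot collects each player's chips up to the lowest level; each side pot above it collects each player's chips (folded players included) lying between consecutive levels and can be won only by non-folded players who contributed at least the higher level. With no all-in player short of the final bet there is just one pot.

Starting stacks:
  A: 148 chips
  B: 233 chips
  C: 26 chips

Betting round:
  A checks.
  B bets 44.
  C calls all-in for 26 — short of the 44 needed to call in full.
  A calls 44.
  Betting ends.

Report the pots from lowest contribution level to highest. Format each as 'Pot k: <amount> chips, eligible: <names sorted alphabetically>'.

Contributions: A=44, B=44, C=26
Pot levels (distinct totals of non-folded players): 26, 44
Layer 1-26: 26 each from A, B, C = 26*3 = 78 chips; eligible A, B, C
Layer 27-44: 18 each from A, B = 18*2 = 36 chips; eligible A, B

Pot 1: 78 chips, eligible: A, B, C
Pot 2: 36 chips, eligible: A, B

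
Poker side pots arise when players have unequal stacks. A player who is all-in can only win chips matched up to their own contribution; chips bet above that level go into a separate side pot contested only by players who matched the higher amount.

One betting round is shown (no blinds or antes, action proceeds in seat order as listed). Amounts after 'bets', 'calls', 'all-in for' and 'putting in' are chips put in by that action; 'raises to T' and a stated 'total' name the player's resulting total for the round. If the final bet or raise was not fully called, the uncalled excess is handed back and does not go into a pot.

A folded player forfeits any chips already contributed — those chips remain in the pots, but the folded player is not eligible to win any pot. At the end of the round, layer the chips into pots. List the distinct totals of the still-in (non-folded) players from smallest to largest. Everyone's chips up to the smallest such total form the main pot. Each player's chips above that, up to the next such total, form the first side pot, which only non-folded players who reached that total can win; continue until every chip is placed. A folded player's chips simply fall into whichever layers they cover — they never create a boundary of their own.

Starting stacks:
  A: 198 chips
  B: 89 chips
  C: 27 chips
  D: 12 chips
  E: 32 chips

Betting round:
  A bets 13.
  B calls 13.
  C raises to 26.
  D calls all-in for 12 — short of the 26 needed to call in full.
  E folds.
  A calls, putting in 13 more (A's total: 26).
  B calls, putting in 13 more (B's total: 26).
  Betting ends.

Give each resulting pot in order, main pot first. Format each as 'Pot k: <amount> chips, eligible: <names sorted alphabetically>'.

Pot 1: 48 chips, eligible: A, B, C, D
Pot 2: 42 chips, eligible: A, B, C

Derivation:
Contributions: A=26, B=26, C=26, D=12
Folded: E
Pot levels (distinct totals of non-folded players): 12, 26
Layer 1-12: 12 each from A, B, C, D = 12*4 = 48 chips; eligible A, B, C, D
Layer 13-26: 14 each from A, B, C = 14*3 = 42 chips; eligible A, B, C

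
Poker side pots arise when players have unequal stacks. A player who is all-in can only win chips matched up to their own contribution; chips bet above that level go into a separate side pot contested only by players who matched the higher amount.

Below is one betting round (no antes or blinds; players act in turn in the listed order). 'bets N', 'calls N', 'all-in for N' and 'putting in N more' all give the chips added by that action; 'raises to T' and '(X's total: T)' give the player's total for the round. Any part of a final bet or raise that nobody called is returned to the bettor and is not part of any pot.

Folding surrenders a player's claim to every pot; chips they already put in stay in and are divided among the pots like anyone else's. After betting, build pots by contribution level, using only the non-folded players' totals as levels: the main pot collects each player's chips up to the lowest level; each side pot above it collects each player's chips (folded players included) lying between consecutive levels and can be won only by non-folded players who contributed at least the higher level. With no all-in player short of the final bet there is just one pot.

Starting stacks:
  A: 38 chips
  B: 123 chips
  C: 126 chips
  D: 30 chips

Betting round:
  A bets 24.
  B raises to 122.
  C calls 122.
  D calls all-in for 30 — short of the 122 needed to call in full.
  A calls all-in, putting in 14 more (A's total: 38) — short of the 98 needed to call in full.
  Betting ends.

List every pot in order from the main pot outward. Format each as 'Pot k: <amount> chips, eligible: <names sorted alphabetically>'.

Pot 1: 120 chips, eligible: A, B, C, D
Pot 2: 24 chips, eligible: A, B, C
Pot 3: 168 chips, eligible: B, C

Derivation:
Contributions: A=38, B=122, C=122, D=30
Pot levels (distinct totals of non-folded players): 30, 38, 122
Layer 1-30: 30 each from A, B, C, D = 30*4 = 120 chips; eligible A, B, C, D
Layer 31-38: 8 each from A, B, C = 8*3 = 24 chips; eligible A, B, C
Layer 39-122: 84 each from B, C = 84*2 = 168 chips; eligible B, C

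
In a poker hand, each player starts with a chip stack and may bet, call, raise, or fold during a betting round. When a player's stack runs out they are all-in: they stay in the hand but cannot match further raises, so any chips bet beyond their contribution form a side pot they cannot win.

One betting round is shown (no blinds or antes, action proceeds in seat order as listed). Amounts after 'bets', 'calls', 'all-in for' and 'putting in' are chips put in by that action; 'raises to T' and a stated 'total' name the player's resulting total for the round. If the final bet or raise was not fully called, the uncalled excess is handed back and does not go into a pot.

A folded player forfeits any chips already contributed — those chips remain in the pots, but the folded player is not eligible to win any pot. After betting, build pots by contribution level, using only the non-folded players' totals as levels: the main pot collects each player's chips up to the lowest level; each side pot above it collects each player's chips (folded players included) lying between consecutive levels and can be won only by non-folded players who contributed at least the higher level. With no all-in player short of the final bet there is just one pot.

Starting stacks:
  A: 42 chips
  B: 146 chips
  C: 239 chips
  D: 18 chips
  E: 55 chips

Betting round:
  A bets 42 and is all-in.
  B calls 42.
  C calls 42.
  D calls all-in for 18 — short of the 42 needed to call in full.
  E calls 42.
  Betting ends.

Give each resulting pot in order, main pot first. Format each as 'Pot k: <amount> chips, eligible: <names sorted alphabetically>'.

Contributions: A=42, B=42, C=42, D=18, E=42
Pot levels (distinct totals of non-folded players): 18, 42
Layer 1-18: 18 each from A, B, C, D, E = 18*5 = 90 chips; eligible A, B, C, D, E
Layer 19-42: 24 each from A, B, C, E = 24*4 = 96 chips; eligible A, B, C, E

Pot 1: 90 chips, eligible: A, B, C, D, E
Pot 2: 96 chips, eligible: A, B, C, E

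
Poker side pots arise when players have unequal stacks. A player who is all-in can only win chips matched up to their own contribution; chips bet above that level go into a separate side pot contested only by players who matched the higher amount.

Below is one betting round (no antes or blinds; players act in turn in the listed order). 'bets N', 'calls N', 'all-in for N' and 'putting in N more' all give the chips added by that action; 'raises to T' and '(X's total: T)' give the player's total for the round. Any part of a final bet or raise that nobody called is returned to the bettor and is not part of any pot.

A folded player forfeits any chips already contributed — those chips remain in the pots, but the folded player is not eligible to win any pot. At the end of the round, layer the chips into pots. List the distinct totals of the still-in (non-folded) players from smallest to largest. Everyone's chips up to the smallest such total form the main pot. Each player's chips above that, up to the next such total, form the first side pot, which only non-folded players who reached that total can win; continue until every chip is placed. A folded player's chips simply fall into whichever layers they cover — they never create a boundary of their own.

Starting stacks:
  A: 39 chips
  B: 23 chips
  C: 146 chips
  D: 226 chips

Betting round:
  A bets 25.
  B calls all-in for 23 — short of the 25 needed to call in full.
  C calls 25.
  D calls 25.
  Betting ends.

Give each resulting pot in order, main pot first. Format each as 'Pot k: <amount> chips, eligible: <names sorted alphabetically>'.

Pot 1: 92 chips, eligible: A, B, C, D
Pot 2: 6 chips, eligible: A, C, D

Derivation:
Contributions: A=25, B=23, C=25, D=25
Pot levels (distinct totals of non-folded players): 23, 25
Layer 1-23: 23 each from A, B, C, D = 23*4 = 92 chips; eligible A, B, C, D
Layer 24-25: 2 each from A, C, D = 2*3 = 6 chips; eligible A, C, D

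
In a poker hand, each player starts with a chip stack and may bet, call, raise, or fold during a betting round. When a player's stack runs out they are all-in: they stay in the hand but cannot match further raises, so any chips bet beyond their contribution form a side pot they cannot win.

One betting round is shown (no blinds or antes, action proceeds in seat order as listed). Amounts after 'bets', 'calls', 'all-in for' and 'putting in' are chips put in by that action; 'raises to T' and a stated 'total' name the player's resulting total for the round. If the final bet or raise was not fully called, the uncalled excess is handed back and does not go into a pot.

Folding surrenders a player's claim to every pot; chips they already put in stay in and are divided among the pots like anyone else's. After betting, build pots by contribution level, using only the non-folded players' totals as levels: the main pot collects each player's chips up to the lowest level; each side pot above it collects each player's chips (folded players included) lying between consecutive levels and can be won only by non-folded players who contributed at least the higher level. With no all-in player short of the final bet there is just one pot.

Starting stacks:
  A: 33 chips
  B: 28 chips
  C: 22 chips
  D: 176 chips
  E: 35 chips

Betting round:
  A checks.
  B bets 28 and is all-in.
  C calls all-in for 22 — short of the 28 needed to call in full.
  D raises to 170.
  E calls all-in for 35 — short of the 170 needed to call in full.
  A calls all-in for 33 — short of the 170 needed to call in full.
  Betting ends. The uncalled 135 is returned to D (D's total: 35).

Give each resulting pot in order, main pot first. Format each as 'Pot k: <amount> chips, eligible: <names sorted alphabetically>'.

Contributions (after 135 returned to D): A=33, B=28, C=22, D=35, E=35
Pot levels (distinct totals of non-folded players): 22, 28, 33, 35
Layer 1-22: 22 each from A, B, C, D, E = 22*5 = 110 chips; eligible A, B, C, D, E
Layer 23-28: 6 each from A, B, D, E = 6*4 = 24 chips; eligible A, B, D, E
Layer 29-33: 5 each from A, D, E = 5*3 = 15 chips; eligible A, D, E
Layer 34-35: 2 each from D, E = 2*2 = 4 chips; eligible D, E

Pot 1: 110 chips, eligible: A, B, C, D, E
Pot 2: 24 chips, eligible: A, B, D, E
Pot 3: 15 chips, eligible: A, D, E
Pot 4: 4 chips, eligible: D, E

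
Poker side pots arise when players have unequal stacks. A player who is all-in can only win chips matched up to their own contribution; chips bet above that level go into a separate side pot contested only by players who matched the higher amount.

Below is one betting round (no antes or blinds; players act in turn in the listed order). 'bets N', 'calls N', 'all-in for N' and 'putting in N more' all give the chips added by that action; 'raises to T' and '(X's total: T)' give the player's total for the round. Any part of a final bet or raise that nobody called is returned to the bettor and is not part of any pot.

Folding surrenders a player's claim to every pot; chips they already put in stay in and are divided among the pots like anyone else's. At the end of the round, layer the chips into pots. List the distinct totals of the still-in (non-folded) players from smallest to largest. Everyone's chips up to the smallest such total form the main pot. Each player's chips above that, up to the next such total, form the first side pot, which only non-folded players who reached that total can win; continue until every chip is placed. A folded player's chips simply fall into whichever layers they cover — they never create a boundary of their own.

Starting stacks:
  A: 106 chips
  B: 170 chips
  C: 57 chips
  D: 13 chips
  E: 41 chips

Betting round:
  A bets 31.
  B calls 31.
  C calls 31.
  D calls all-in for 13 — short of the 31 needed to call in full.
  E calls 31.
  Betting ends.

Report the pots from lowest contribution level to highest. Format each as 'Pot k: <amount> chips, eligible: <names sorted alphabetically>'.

Pot 1: 65 chips, eligible: A, B, C, D, E
Pot 2: 72 chips, eligible: A, B, C, E

Derivation:
Contributions: A=31, B=31, C=31, D=13, E=31
Pot levels (distinct totals of non-folded players): 13, 31
Layer 1-13: 13 each from A, B, C, D, E = 13*5 = 65 chips; eligible A, B, C, D, E
Layer 14-31: 18 each from A, B, C, E = 18*4 = 72 chips; eligible A, B, C, E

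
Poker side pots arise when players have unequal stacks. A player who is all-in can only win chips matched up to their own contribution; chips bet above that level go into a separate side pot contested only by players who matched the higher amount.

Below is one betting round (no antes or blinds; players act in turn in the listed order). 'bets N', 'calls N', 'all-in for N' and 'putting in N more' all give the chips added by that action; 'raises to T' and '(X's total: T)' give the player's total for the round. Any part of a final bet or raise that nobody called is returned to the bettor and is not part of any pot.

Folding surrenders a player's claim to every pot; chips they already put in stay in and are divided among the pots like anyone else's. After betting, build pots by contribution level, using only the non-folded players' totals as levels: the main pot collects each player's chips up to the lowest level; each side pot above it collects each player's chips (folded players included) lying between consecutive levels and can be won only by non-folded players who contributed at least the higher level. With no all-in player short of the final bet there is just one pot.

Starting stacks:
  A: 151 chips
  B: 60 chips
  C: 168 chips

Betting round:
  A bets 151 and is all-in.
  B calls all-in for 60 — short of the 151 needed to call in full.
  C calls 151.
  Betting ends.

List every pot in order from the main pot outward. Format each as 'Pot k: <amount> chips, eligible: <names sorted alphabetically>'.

Pot 1: 180 chips, eligible: A, B, C
Pot 2: 182 chips, eligible: A, C

Derivation:
Contributions: A=151, B=60, C=151
Pot levels (distinct totals of non-folded players): 60, 151
Layer 1-60: 60 each from A, B, C = 60*3 = 180 chips; eligible A, B, C
Layer 61-151: 91 each from A, C = 91*2 = 182 chips; eligible A, C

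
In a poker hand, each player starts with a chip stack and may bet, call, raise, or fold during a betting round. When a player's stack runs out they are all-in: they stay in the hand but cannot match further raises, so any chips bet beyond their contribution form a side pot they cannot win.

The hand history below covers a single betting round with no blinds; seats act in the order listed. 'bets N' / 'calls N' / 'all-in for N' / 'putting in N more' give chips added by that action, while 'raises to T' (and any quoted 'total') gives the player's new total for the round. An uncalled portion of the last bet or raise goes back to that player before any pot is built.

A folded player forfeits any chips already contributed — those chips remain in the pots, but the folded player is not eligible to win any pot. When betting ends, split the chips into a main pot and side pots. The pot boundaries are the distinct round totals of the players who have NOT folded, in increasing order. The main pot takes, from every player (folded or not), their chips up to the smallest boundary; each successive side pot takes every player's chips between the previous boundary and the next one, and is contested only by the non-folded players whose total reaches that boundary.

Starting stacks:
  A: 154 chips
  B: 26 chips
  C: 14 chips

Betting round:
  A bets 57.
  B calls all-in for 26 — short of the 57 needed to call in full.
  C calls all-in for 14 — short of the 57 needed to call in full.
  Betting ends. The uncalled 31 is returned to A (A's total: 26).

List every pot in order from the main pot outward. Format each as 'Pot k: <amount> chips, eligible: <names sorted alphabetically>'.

Pot 1: 42 chips, eligible: A, B, C
Pot 2: 24 chips, eligible: A, B

Derivation:
Contributions (after 31 returned to A): A=26, B=26, C=14
Pot levels (distinct totals of non-folded players): 14, 26
Layer 1-14: 14 each from A, B, C = 14*3 = 42 chips; eligible A, B, C
Layer 15-26: 12 each from A, B = 12*2 = 24 chips; eligible A, B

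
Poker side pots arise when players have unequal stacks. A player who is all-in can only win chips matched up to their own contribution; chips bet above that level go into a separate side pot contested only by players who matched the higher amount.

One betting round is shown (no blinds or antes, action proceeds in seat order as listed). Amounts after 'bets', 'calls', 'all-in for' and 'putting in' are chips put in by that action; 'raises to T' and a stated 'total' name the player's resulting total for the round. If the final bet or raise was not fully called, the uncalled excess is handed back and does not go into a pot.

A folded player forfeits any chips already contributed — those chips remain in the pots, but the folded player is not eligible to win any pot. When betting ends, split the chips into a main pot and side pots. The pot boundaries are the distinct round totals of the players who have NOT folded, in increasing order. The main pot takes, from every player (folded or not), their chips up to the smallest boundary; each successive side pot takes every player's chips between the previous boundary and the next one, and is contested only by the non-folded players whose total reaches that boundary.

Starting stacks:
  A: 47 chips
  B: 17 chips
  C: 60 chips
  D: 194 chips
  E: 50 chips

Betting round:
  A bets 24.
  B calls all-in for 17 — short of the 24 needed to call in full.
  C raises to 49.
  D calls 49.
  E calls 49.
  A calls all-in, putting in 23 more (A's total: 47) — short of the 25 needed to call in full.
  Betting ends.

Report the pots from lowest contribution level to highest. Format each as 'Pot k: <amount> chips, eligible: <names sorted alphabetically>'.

Pot 1: 85 chips, eligible: A, B, C, D, E
Pot 2: 120 chips, eligible: A, C, D, E
Pot 3: 6 chips, eligible: C, D, E

Derivation:
Contributions: A=47, B=17, C=49, D=49, E=49
Pot levels (distinct totals of non-folded players): 17, 47, 49
Layer 1-17: 17 each from A, B, C, D, E = 17*5 = 85 chips; eligible A, B, C, D, E
Layer 18-47: 30 each from A, C, D, E = 30*4 = 120 chips; eligible A, C, D, E
Layer 48-49: 2 each from C, D, E = 2*3 = 6 chips; eligible C, D, E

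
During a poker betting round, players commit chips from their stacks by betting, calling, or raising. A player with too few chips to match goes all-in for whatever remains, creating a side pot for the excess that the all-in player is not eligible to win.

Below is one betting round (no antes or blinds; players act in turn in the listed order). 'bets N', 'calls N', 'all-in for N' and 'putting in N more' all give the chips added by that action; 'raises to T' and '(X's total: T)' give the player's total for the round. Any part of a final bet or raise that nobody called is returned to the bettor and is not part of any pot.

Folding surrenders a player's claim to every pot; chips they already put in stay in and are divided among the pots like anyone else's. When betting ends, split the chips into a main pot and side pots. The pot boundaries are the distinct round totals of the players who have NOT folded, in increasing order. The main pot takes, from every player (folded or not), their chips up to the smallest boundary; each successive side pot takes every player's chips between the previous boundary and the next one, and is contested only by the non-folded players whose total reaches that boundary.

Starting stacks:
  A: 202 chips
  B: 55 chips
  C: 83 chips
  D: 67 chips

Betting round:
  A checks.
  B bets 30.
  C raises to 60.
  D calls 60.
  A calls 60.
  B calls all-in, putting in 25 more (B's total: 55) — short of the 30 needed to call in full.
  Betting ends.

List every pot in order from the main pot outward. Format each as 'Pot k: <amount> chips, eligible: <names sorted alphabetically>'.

Contributions: A=60, B=55, C=60, D=60
Pot levels (distinct totals of non-folded players): 55, 60
Layer 1-55: 55 each from A, B, C, D = 55*4 = 220 chips; eligible A, B, C, D
Layer 56-60: 5 each from A, C, D = 5*3 = 15 chips; eligible A, C, D

Pot 1: 220 chips, eligible: A, B, C, D
Pot 2: 15 chips, eligible: A, C, D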